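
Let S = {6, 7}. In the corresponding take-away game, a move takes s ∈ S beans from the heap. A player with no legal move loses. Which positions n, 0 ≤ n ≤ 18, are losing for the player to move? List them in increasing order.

0, 1, 2, 3, 4, 5, 13, 14, 15, 16, 17, 18

G(0) = 0
G(1) = mex{} = 0
G(2) = mex{} = 0
G(3) = mex{} = 0
G(4) = mex{} = 0
G(5) = mex{} = 0
G(6) = mex{0} = 1
G(7) = mex{0,0} = 1
G(8) = mex{0,0} = 1
G(9) = mex{0,0} = 1
G(10) = mex{0,0} = 1
G(11) = mex{0,0} = 1
G(12) = mex{1,0} = 2
G(13) = mex{1,1} = 0
G(14) = mex{1,1} = 0
G(15) = mex{1,1} = 0
G(16) = mex{1,1} = 0
G(17) = mex{1,1} = 0
G(18) = mex{2,1} = 0
P-positions are exactly the n with G(n) = 0.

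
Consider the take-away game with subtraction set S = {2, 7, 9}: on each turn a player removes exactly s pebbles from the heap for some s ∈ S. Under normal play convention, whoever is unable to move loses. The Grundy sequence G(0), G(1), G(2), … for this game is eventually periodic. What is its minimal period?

15

n :  0  1  2  3  4  5  6  7  8  9 10 11 12 13 14 15 16 17 18 19 20 21 22 23 24 25 26 27 28 29 30 31
G :  0  0  1  1  0  0  1  1  2  2  3  3  2  2  3  0  0  1  1  0  0  1  1  2  2  3  3  2  2  3  0  0
G(n+15) = G(n) holds for n = 0,…,8 (a full window of length max(S) = 9), so the sequence is purely periodic with period 15.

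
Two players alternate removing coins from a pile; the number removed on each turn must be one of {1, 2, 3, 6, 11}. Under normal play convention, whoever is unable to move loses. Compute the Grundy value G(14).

n :  0  1  2  3  4  5  6  7  8  9 10 11 12 13 14
G :  0  1  2  3  0  1  2  3  0  1  2  3  0  1  2

2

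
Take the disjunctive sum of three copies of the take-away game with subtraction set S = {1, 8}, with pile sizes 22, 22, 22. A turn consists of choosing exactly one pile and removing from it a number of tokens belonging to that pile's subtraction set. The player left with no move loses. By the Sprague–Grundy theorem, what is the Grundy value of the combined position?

0

All piles use S = {1, 8}:
G(0) = 0
G(1) = mex{0} = 1
G(2) = mex{1} = 0
G(3) = mex{0} = 1
G(4) = mex{1} = 0
G(5) = mex{0} = 1
G(6) = mex{1} = 0
G(7) = mex{0} = 1
G(8) = mex{1,0} = 2
G(9) = mex{2,1} = 0
G(10) = mex{0,0} = 1
G(11) = mex{1,1} = 0
G(12) = mex{0,0} = 1
G(13) = mex{1,1} = 0
G(14) = mex{0,0} = 1
G(15) = mex{1,1} = 0
G(16) = mex{0,2} = 1
G(17) = mex{1,0} = 2
G(18) = mex{2,1} = 0
G(19) = mex{0,0} = 1
G(20) = mex{1,1} = 0
G(21) = mex{0,0} = 1
G(22) = mex{1,1} = 0
Pile A: G(22) = 0.
Pile B: G(22) = 0.
Pile C: G(22) = 0.
Combined Grundy value = 0 ⊕ 0 ⊕ 0 = 0.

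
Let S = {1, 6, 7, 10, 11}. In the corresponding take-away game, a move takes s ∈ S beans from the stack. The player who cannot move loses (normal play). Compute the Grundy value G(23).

n :  0  1  2  3  4  5  6  7  8  9 10 11 12 13 14 15 16 17 18 19 20 21 22 23
G :  0  1  0  1  0  1  2  3  2  3  2  3  4  5  4  5  0  1  0  1  0  1  2  3

3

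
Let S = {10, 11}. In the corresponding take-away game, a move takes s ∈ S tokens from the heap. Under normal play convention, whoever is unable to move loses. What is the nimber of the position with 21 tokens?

n :  0  1  2  3  4  5  6  7  8  9 10 11 12 13 14 15 16 17 18 19 20 21
G :  0  0  0  0  0  0  0  0  0  0  1  1  1  1  1  1  1  1  1  1  2  0

0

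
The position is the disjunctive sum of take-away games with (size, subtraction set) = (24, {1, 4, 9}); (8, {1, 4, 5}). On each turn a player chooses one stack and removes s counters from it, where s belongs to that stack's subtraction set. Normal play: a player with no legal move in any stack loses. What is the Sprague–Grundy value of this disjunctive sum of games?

Stack A, S = {1, 4, 9}:
n :  0  1  2  3  4  5  6  7  8  9 10 11 12 13 14 15 16 17 18 19 20 21 22 23 24
G :  0  1  0  1  2  0  1  0  1  2  0  1  0  1  2  0  1  0  1  2  0  1  0  1  2
G_A(24) = 2.
Stack B, S = {1, 4, 5}:
G(0) = 0
G(1) = mex{0} = 1
G(2) = mex{1} = 0
G(3) = mex{0} = 1
G(4) = mex{1,0} = 2
G(5) = mex{2,1,0} = 3
G(6) = mex{3,0,1} = 2
G(7) = mex{2,1,0} = 3
G(8) = mex{3,2,1} = 0
G_B(8) = 0.
Combined Grundy value = 2 ⊕ 0 = 2.

2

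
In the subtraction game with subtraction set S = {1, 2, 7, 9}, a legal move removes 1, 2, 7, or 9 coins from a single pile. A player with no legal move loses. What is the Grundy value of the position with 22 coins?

0

G(0) = 0
G(1) = mex{0} = 1
G(2) = mex{1,0} = 2
G(3) = mex{2,1} = 0
G(4) = mex{0,2} = 1
G(5) = mex{1,0} = 2
G(6) = mex{2,1} = 0
G(7) = mex{0,2,0} = 1
G(8) = mex{1,0,1} = 2
G(9) = mex{2,1,2,0} = 3
G(10) = mex{3,2,0,1} = 4
G(11) = mex{4,3,1,2} = 0
G(12) = mex{0,4,2,0} = 1
G(13) = mex{1,0,0,1} = 2
G(14) = mex{2,1,1,2} = 0
G(15) = mex{0,2,2,0} = 1
G(16) = mex{1,0,3,1} = 2
G(17) = mex{2,1,4,2} = 0
G(18) = mex{0,2,0,3} = 1
G(19) = mex{1,0,1,4} = 2
G(20) = mex{2,1,2,0} = 3
G(21) = mex{3,2,0,1} = 4
G(22) = mex{4,3,1,2} = 0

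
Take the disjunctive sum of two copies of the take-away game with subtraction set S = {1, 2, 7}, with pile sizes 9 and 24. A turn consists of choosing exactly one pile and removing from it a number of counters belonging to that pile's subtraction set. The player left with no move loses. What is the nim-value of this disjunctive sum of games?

0

All piles use S = {1, 2, 7}:
n :  0  1  2  3  4  5  6  7  8  9 10 11 12 13 14 15 16 17 18 19 20 21 22 23 24
G :  0  1  2  0  1  2  0  1  2  0  1  2  0  1  2  0  1  2  0  1  2  0  1  2  0
Pile A: G(9) = 0.
Pile B: G(24) = 0.
Combined Grundy value = 0 ⊕ 0 = 0.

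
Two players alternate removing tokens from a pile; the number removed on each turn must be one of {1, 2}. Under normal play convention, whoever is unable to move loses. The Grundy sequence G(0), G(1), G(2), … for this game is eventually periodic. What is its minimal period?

3

n :  0  1  2  3  4  5  6  7  8  9 10 11 12 13 14
G :  0  1  2  0  1  2  0  1  2  0  1  2  0  1  2
G(n+3) = G(n) holds for n = 0,…,1 (a full window of length max(S) = 2), so the sequence is purely periodic with period 3.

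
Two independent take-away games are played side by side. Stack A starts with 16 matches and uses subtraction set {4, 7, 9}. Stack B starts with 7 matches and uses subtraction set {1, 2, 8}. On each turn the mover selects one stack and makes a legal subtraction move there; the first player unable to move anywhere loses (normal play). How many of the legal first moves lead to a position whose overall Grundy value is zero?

Stack A, S = {4, 7, 9}:
n :  0  1  2  3  4  5  6  7  8  9 10 11 12 13 14 15 16
G :  0  0  0  0  1  1  1  1  2  2  2  2  3  0  0  0  0
G_A(16) = 0.
Stack B, S = {1, 2, 8}:
G(0) = 0
G(1) = mex{0} = 1
G(2) = mex{1,0} = 2
G(3) = mex{2,1} = 0
G(4) = mex{0,2} = 1
G(5) = mex{1,0} = 2
G(6) = mex{2,1} = 0
G(7) = mex{0,2} = 1
G_B(7) = 1.
Combined Grundy value = 0 ⊕ 1 = 1.
A winning move leaves total XOR = 0, i.e. changes one component's Grundy value g to g ⊕ X where X is the current total.
Stack A: need g' = 0⊕1 = 1. Options: 16−4→G=3, 16−7→G=2, 16−9→G=1. Hits: 1.
Stack B: need g' = 1⊕1 = 0. Options: 7−1→G=0, 7−2→G=2. Hits: 1.

2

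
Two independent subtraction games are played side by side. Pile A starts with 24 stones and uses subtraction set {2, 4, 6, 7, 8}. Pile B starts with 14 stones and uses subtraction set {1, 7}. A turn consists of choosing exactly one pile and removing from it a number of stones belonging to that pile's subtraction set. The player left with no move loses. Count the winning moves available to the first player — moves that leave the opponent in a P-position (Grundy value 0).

Pile A, S = {2, 4, 6, 7, 8}:
G(0) = 0
G(1) = mex{} = 0
G(2) = mex{0} = 1
G(3) = mex{0} = 1
G(4) = mex{1,0} = 2
G(5) = mex{1,0} = 2
G(6) = mex{2,1,0} = 3
G(7) = mex{2,1,0,0} = 3
G(8) = mex{3,2,1,0,0} = 4
G(9) = mex{3,2,1,1,0} = 4
G(10) = mex{4,3,2,1,1} = 0
G(11) = mex{4,3,2,2,1} = 0
G(12) = mex{0,4,3,2,2} = 1
G(13) = mex{0,4,3,3,2} = 1
G(14) = mex{1,0,4,3,3} = 2
G(15) = mex{1,0,4,4,3} = 2
G(16) = mex{2,1,0,4,4} = 3
G(17) = mex{2,1,0,0,4} = 3
G(18) = mex{3,2,1,0,0} = 4
G(19) = mex{3,2,1,1,0} = 4
G(20) = mex{4,3,2,1,1} = 0
G(21) = mex{4,3,2,2,1} = 0
G(22) = mex{0,4,3,2,2} = 1
G(23) = mex{0,4,3,3,2} = 1
G(24) = mex{1,0,4,3,3} = 2
G_A(24) = 2.
Pile B, S = {1, 7}:
n :  0  1  2  3  4  5  6  7  8  9 10 11 12 13 14
G :  0  1  0  1  0  1  0  1  0  1  0  1  0  1  0
G_B(14) = 0.
Combined Grundy value = 2 ⊕ 0 = 2.
A winning move leaves total XOR = 0, i.e. changes one component's Grundy value g to g ⊕ X where X is the current total.
Pile A: need g' = 2⊕2 = 0. Options: 24−2→G=1, 24−4→G=0, 24−6→G=4, 24−7→G=3, 24−8→G=3. Hits: 1.
Pile B: need g' = 0⊕2 = 2. Options: 14−1→G=1, 14−7→G=1. Hits: 0.

1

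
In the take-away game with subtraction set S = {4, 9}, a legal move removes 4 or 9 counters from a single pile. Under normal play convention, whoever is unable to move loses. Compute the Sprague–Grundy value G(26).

n :  0  1  2  3  4  5  6  7  8  9 10 11 12 13 14 15 16 17 18 19 20 21 22 23 24 25 26
G :  0  0  0  0  1  1  1  1  0  2  2  2  1  0  0  0  0  1  1  1  1  0  2  2  2  1  0

0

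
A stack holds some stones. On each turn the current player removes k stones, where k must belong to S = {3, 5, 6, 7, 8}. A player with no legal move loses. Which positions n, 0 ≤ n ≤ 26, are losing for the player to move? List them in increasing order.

0, 1, 2, 11, 12, 13, 22, 23, 24

G(0) = 0
G(1) = mex{} = 0
G(2) = mex{} = 0
G(3) = mex{0} = 1
G(4) = mex{0} = 1
G(5) = mex{0,0} = 1
G(6) = mex{1,0,0} = 2
G(7) = mex{1,0,0,0} = 2
G(8) = mex{1,1,0,0,0} = 2
G(9) = mex{2,1,1,0,0} = 3
G(10) = mex{2,1,1,1,0} = 3
G(11) = mex{2,2,1,1,1} = 0
G(12) = mex{3,2,2,1,1} = 0
G(13) = mex{3,2,2,2,1} = 0
G(14) = mex{0,3,2,2,2} = 1
G(15) = mex{0,3,3,2,2} = 1
G(16) = mex{0,0,3,3,2} = 1
G(17) = mex{1,0,0,3,3} = 2
G(18) = mex{1,0,0,0,3} = 2
G(19) = mex{1,1,0,0,0} = 2
G(20) = mex{2,1,1,0,0} = 3
G(21) = mex{2,1,1,1,0} = 3
G(22) = mex{2,2,1,1,1} = 0
G(23) = mex{3,2,2,1,1} = 0
G(24) = mex{3,2,2,2,1} = 0
G(25) = mex{0,3,2,2,2} = 1
G(26) = mex{0,3,3,2,2} = 1
P-positions are exactly the n with G(n) = 0.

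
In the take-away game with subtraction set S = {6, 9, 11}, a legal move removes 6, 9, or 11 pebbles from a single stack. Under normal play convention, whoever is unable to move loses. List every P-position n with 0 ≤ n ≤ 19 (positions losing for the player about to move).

G(0) = 0
G(1) = mex{} = 0
G(2) = mex{} = 0
G(3) = mex{} = 0
G(4) = mex{} = 0
G(5) = mex{} = 0
G(6) = mex{0} = 1
G(7) = mex{0} = 1
G(8) = mex{0} = 1
G(9) = mex{0,0} = 1
G(10) = mex{0,0} = 1
G(11) = mex{0,0,0} = 1
G(12) = mex{1,0,0} = 2
G(13) = mex{1,0,0} = 2
G(14) = mex{1,0,0} = 2
G(15) = mex{1,1,0} = 2
G(16) = mex{1,1,0} = 2
G(17) = mex{1,1,1} = 0
G(18) = mex{2,1,1} = 0
G(19) = mex{2,1,1} = 0
P-positions are exactly the n with G(n) = 0.

0, 1, 2, 3, 4, 5, 17, 18, 19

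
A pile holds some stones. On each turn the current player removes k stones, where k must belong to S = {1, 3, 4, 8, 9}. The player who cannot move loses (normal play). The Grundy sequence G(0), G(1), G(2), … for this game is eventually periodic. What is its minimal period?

n :  0  1  2  3  4  5  6  7  8  9 10 11 12 13 14 15 16 17 18 19 20 21 22 23 24 25
G :  0  1  0  1  2  3  2  0  1  4  3  2  0  1  0  1  2  3  2  0  1  4  3  2  0  1
G(n+12) = G(n) holds for n = 0,…,8 (a full window of length max(S) = 9), so the sequence is purely periodic with period 12.

12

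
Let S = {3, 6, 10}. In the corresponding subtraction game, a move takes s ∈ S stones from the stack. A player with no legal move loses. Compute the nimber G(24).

2

G(0) = 0
G(1) = mex{} = 0
G(2) = mex{} = 0
G(3) = mex{0} = 1
G(4) = mex{0} = 1
G(5) = mex{0} = 1
G(6) = mex{1,0} = 2
G(7) = mex{1,0} = 2
G(8) = mex{1,0} = 2
G(9) = mex{2,1} = 0
G(10) = mex{2,1,0} = 3
G(11) = mex{2,1,0} = 3
G(12) = mex{0,2,0} = 1
G(13) = mex{3,2,1} = 0
G(14) = mex{3,2,1} = 0
G(15) = mex{1,0,1} = 2
G(16) = mex{0,3,2} = 1
G(17) = mex{0,3,2} = 1
G(18) = mex{2,1,2} = 0
G(19) = mex{1,0,0} = 2
G(20) = mex{1,0,3} = 2
G(21) = mex{0,2,3} = 1
G(22) = mex{2,1,1} = 0
G(23) = mex{2,1,0} = 3
G(24) = mex{1,0,0} = 2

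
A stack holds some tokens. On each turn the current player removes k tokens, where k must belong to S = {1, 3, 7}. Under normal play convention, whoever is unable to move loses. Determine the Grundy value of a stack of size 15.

1

n :  0  1  2  3  4  5  6  7  8  9 10 11 12 13 14 15
G :  0  1  0  1  0  1  0  1  0  1  0  1  0  1  0  1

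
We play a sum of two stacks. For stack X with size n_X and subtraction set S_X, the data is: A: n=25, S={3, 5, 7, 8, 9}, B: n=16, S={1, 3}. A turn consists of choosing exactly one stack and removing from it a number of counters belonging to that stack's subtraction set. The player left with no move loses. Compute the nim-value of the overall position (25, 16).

Stack A, S = {3, 5, 7, 8, 9}:
G(0) = 0
G(1) = mex{} = 0
G(2) = mex{} = 0
G(3) = mex{0} = 1
G(4) = mex{0} = 1
G(5) = mex{0,0} = 1
G(6) = mex{1,0} = 2
G(7) = mex{1,0,0} = 2
G(8) = mex{1,1,0,0} = 2
G(9) = mex{2,1,0,0,0} = 3
G(10) = mex{2,1,1,0,0} = 3
G(11) = mex{2,2,1,1,0} = 3
G(12) = mex{3,2,1,1,1} = 0
G(13) = mex{3,2,2,1,1} = 0
G(14) = mex{3,3,2,2,1} = 0
G(15) = mex{0,3,2,2,2} = 1
G(16) = mex{0,3,3,2,2} = 1
G(17) = mex{0,0,3,3,2} = 1
G(18) = mex{1,0,3,3,3} = 2
G(19) = mex{1,0,0,3,3} = 2
G(20) = mex{1,1,0,0,3} = 2
G(21) = mex{2,1,0,0,0} = 3
G(22) = mex{2,1,1,0,0} = 3
G(23) = mex{2,2,1,1,0} = 3
G(24) = mex{3,2,1,1,1} = 0
G(25) = mex{3,2,2,1,1} = 0
G_A(25) = 0.
Stack B, S = {1, 3}:
n :  0  1  2  3  4  5  6  7  8  9 10 11 12 13 14 15 16
G :  0  1  0  1  0  1  0  1  0  1  0  1  0  1  0  1  0
G_B(16) = 0.
Combined Grundy value = 0 ⊕ 0 = 0.

0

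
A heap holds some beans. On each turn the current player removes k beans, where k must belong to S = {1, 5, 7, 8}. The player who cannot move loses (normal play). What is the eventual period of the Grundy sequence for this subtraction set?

G(0) = 0
G(1) = mex{0} = 1
G(2) = mex{1} = 0
G(3) = mex{0} = 1
G(4) = mex{1} = 0
G(5) = mex{0,0} = 1
G(6) = mex{1,1} = 0
G(7) = mex{0,0,0} = 1
G(8) = mex{1,1,1,0} = 2
G(9) = mex{2,0,0,1} = 3
G(10) = mex{3,1,1,0} = 2
G(11) = mex{2,0,0,1} = 3
G(12) = mex{3,1,1,0} = 2
G(13) = mex{2,2,0,1} = 3
G(14) = mex{3,3,1,0} = 2
G(15) = mex{2,2,2,1} = 0
G(16) = mex{0,3,3,2} = 1
G(17) = mex{1,2,2,3} = 0
G(18) = mex{0,3,3,2} = 1
G(19) = mex{1,2,2,3} = 0
G(20) = mex{0,0,3,2} = 1
G(21) = mex{1,1,2,3} = 0
G(22) = mex{0,0,0,2} = 1
G(23) = mex{1,1,1,0} = 2
G(24) = mex{2,0,0,1} = 3
G(25) = mex{3,1,1,0} = 2
G(26) = mex{2,0,0,1} = 3
G(27) = mex{3,1,1,0} = 2
G(28) = mex{2,2,0,1} = 3
G(29) = mex{3,3,1,0} = 2
G(30) = mex{2,2,2,1} = 0
G(31) = mex{0,3,3,2} = 1
G(n+15) = G(n) holds for n = 0,…,7 (a full window of length max(S) = 8), so the sequence is purely periodic with period 15.

15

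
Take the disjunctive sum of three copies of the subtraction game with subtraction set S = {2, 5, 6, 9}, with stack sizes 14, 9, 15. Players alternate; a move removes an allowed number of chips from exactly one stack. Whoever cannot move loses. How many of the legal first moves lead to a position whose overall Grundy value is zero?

All stacks use S = {2, 5, 6, 9}:
G(0) = 0
G(1) = mex{} = 0
G(2) = mex{0} = 1
G(3) = mex{0} = 1
G(4) = mex{1} = 0
G(5) = mex{1,0} = 2
G(6) = mex{0,0,0} = 1
G(7) = mex{2,1,0} = 3
G(8) = mex{1,1,1} = 0
G(9) = mex{3,0,1,0} = 2
G(10) = mex{0,2,0,0} = 1
G(11) = mex{2,1,2,1} = 0
G(12) = mex{1,3,1,1} = 0
G(13) = mex{0,0,3,0} = 1
G(14) = mex{0,2,0,2} = 1
G(15) = mex{1,1,2,1} = 0
Stack A: G(14) = 1.
Stack B: G(9) = 2.
Stack C: G(15) = 0.
Combined Grundy value = 1 ⊕ 2 ⊕ 0 = 3.
A winning move leaves total XOR = 0, i.e. changes one component's Grundy value g to g ⊕ X where X is the current total.
Stack A: need g' = 1⊕3 = 2. Options: 14−2→G=0, 14−5→G=2, 14−6→G=0, 14−9→G=2. Hits: 2.
Stack B: need g' = 2⊕3 = 1. Options: 9−2→G=3, 9−5→G=0, 9−6→G=1, 9−9→G=0. Hits: 1.
Stack C: need g' = 0⊕3 = 3. Options: 15−2→G=1, 15−5→G=1, 15−6→G=2, 15−9→G=1. Hits: 0.

3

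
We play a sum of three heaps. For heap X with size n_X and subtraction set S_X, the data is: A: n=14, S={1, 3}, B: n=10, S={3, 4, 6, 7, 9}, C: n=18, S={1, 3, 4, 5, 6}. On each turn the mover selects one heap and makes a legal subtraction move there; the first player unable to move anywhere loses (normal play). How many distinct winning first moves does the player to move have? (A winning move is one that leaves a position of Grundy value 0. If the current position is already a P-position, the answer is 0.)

Heap A, S = {1, 3}:
n :  0  1  2  3  4  5  6  7  8  9 10 11 12 13 14
G :  0  1  0  1  0  1  0  1  0  1  0  1  0  1  0
G_A(14) = 0.
Heap B, S = {3, 4, 6, 7, 9}:
G(0) = 0
G(1) = mex{} = 0
G(2) = mex{} = 0
G(3) = mex{0} = 1
G(4) = mex{0,0} = 1
G(5) = mex{0,0} = 1
G(6) = mex{1,0,0} = 2
G(7) = mex{1,1,0,0} = 2
G(8) = mex{1,1,0,0} = 2
G(9) = mex{2,1,1,0,0} = 3
G(10) = mex{2,2,1,1,0} = 3
G_B(10) = 3.
Heap C, S = {1, 3, 4, 5, 6}:
n :  0  1  2  3  4  5  6  7  8  9 10 11 12 13 14 15 16 17 18
G :  0  1  0  1  2  3  2  3  4  0  1  0  1  2  3  2  3  4  0
G_C(18) = 0.
Combined Grundy value = 0 ⊕ 3 ⊕ 0 = 3.
A winning move leaves total XOR = 0, i.e. changes one component's Grundy value g to g ⊕ X where X is the current total.
Heap A: need g' = 0⊕3 = 3. Options: 14−1→G=1, 14−3→G=1. Hits: 0.
Heap B: need g' = 3⊕3 = 0. Options: 10−3→G=2, 10−4→G=2, 10−6→G=1, 10−7→G=1, 10−9→G=0. Hits: 1.
Heap C: need g' = 0⊕3 = 3. Options: 18−1→G=4, 18−3→G=2, 18−4→G=3, 18−5→G=2, 18−6→G=1. Hits: 1.

2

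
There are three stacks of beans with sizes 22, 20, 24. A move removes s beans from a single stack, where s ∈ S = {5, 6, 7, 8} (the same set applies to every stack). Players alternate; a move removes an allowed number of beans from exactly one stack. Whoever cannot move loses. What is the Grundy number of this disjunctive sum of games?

2

All stacks use S = {5, 6, 7, 8}:
G(0) = 0
G(1) = mex{} = 0
G(2) = mex{} = 0
G(3) = mex{} = 0
G(4) = mex{} = 0
G(5) = mex{0} = 1
G(6) = mex{0,0} = 1
G(7) = mex{0,0,0} = 1
G(8) = mex{0,0,0,0} = 1
G(9) = mex{0,0,0,0} = 1
G(10) = mex{1,0,0,0} = 2
G(11) = mex{1,1,0,0} = 2
G(12) = mex{1,1,1,0} = 2
G(13) = mex{1,1,1,1} = 0
G(14) = mex{1,1,1,1} = 0
G(15) = mex{2,1,1,1} = 0
G(16) = mex{2,2,1,1} = 0
G(17) = mex{2,2,2,1} = 0
G(18) = mex{0,2,2,2} = 1
G(19) = mex{0,0,2,2} = 1
G(20) = mex{0,0,0,2} = 1
G(21) = mex{0,0,0,0} = 1
G(22) = mex{0,0,0,0} = 1
G(23) = mex{1,0,0,0} = 2
G(24) = mex{1,1,0,0} = 2
Stack A: G(22) = 1.
Stack B: G(20) = 1.
Stack C: G(24) = 2.
Combined Grundy value = 1 ⊕ 1 ⊕ 2 = 2.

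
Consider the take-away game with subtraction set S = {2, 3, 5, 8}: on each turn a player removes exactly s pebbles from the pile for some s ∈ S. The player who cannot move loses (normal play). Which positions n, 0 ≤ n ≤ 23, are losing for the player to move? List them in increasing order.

0, 1, 7, 11, 17, 18

n :  0  1  2  3  4  5  6  7  8  9 10 11 12 13 14 15 16 17 18 19 20 21 22 23
G :  0  0  1  1  2  2  3  0  4  1  3  0  4  1  2  2  3  0  0  1  1  2  3  3
P-positions are exactly the n with G(n) = 0.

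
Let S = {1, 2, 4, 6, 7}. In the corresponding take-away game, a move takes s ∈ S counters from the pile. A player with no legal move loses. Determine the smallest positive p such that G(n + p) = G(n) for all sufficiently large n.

8

n :  0  1  2  3  4  5  6  7  8  9 10 11 12 13 14 15 16 17
G :  0  1  2  0  1  2  3  4  0  1  2  0  1  2  3  4  0  1
G(n+8) = G(n) holds for n = 0,…,6 (a full window of length max(S) = 7), so the sequence is purely periodic with period 8.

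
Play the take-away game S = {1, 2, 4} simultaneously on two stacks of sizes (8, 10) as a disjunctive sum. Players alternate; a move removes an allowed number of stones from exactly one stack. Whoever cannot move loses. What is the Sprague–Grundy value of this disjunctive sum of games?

All stacks use S = {1, 2, 4}:
G(0) = 0
G(1) = mex{0} = 1
G(2) = mex{1,0} = 2
G(3) = mex{2,1} = 0
G(4) = mex{0,2,0} = 1
G(5) = mex{1,0,1} = 2
G(6) = mex{2,1,2} = 0
G(7) = mex{0,2,0} = 1
G(8) = mex{1,0,1} = 2
G(9) = mex{2,1,2} = 0
G(10) = mex{0,2,0} = 1
Stack A: G(8) = 2.
Stack B: G(10) = 1.
Combined Grundy value = 2 ⊕ 1 = 3.

3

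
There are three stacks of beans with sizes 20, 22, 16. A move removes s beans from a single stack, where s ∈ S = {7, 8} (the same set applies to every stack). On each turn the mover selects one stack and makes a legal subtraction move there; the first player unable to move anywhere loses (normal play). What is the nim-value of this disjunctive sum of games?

All stacks use S = {7, 8}:
n :  0  1  2  3  4  5  6  7  8  9 10 11 12 13 14 15 16 17 18 19 20 21 22
G :  0  0  0  0  0  0  0  1  1  1  1  1  1  1  2  0  0  0  0  0  0  0  1
Stack A: G(20) = 0.
Stack B: G(22) = 1.
Stack C: G(16) = 0.
Combined Grundy value = 0 ⊕ 1 ⊕ 0 = 1.

1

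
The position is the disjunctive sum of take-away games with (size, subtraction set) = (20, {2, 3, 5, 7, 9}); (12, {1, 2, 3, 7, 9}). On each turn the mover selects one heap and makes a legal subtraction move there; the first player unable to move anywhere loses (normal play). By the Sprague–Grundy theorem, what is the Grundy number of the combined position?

4

Heap A, S = {2, 3, 5, 7, 9}:
G(0) = 0
G(1) = mex{} = 0
G(2) = mex{0} = 1
G(3) = mex{0,0} = 1
G(4) = mex{1,0} = 2
G(5) = mex{1,1,0} = 2
G(6) = mex{2,1,0} = 3
G(7) = mex{2,2,1,0} = 3
G(8) = mex{3,2,1,0} = 4
G(9) = mex{3,3,2,1,0} = 4
G(10) = mex{4,3,2,1,0} = 5
G(11) = mex{4,4,3,2,1} = 0
G(12) = mex{5,4,3,2,1} = 0
G(13) = mex{0,5,4,3,2} = 1
G(14) = mex{0,0,4,3,2} = 1
G(15) = mex{1,0,5,4,3} = 2
G(16) = mex{1,1,0,4,3} = 2
G(17) = mex{2,1,0,5,4} = 3
G(18) = mex{2,2,1,0,4} = 3
G(19) = mex{3,2,1,0,5} = 4
G(20) = mex{3,3,2,1,0} = 4
G_A(20) = 4.
Heap B, S = {1, 2, 3, 7, 9}:
G(0) = 0
G(1) = mex{0} = 1
G(2) = mex{1,0} = 2
G(3) = mex{2,1,0} = 3
G(4) = mex{3,2,1} = 0
G(5) = mex{0,3,2} = 1
G(6) = mex{1,0,3} = 2
G(7) = mex{2,1,0,0} = 3
G(8) = mex{3,2,1,1} = 0
G(9) = mex{0,3,2,2,0} = 1
G(10) = mex{1,0,3,3,1} = 2
G(11) = mex{2,1,0,0,2} = 3
G(12) = mex{3,2,1,1,3} = 0
G_B(12) = 0.
Combined Grundy value = 4 ⊕ 0 = 4.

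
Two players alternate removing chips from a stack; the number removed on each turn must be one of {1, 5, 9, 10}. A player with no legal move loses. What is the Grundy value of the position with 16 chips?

G(0) = 0
G(1) = mex{0} = 1
G(2) = mex{1} = 0
G(3) = mex{0} = 1
G(4) = mex{1} = 0
G(5) = mex{0,0} = 1
G(6) = mex{1,1} = 0
G(7) = mex{0,0} = 1
G(8) = mex{1,1} = 0
G(9) = mex{0,0,0} = 1
G(10) = mex{1,1,1,0} = 2
G(11) = mex{2,0,0,1} = 3
G(12) = mex{3,1,1,0} = 2
G(13) = mex{2,0,0,1} = 3
G(14) = mex{3,1,1,0} = 2
G(15) = mex{2,2,0,1} = 3
G(16) = mex{3,3,1,0} = 2

2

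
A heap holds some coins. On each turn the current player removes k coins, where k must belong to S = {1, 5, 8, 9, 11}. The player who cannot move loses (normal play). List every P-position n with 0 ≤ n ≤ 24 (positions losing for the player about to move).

G(0) = 0
G(1) = mex{0} = 1
G(2) = mex{1} = 0
G(3) = mex{0} = 1
G(4) = mex{1} = 0
G(5) = mex{0,0} = 1
G(6) = mex{1,1} = 0
G(7) = mex{0,0} = 1
G(8) = mex{1,1,0} = 2
G(9) = mex{2,0,1,0} = 3
G(10) = mex{3,1,0,1} = 2
G(11) = mex{2,0,1,0,0} = 3
G(12) = mex{3,1,0,1,1} = 2
G(13) = mex{2,2,1,0,0} = 3
G(14) = mex{3,3,0,1,1} = 2
G(15) = mex{2,2,1,0,0} = 3
G(16) = mex{3,3,2,1,1} = 0
G(17) = mex{0,2,3,2,0} = 1
G(18) = mex{1,3,2,3,1} = 0
G(19) = mex{0,2,3,2,2} = 1
G(20) = mex{1,3,2,3,3} = 0
G(21) = mex{0,0,3,2,2} = 1
G(22) = mex{1,1,2,3,3} = 0
G(23) = mex{0,0,3,2,2} = 1
G(24) = mex{1,1,0,3,3} = 2
P-positions are exactly the n with G(n) = 0.

0, 2, 4, 6, 16, 18, 20, 22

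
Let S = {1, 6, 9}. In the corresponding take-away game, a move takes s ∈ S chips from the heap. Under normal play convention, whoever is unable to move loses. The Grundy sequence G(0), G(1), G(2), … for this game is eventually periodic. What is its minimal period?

5

G(0) = 0
G(1) = mex{0} = 1
G(2) = mex{1} = 0
G(3) = mex{0} = 1
G(4) = mex{1} = 0
G(5) = mex{0} = 1
G(6) = mex{1,0} = 2
G(7) = mex{2,1} = 0
G(8) = mex{0,0} = 1
G(9) = mex{1,1,0} = 2
G(10) = mex{2,0,1} = 3
G(11) = mex{3,1,0} = 2
G(12) = mex{2,2,1} = 0
G(13) = mex{0,0,0} = 1
G(14) = mex{1,1,1} = 0
G(15) = mex{0,2,2} = 1
G(16) = mex{1,3,0} = 2
G(17) = mex{2,2,1} = 0
G(18) = mex{0,0,2} = 1
G(19) = mex{1,1,3} = 0
G(20) = mex{0,0,2} = 1
G(21) = mex{1,1,0} = 2
G(22) = mex{2,2,1} = 0
G(23) = mex{0,0,0} = 1
G(24) = mex{1,1,1} = 0
G(25) = mex{0,0,2} = 1
G(26) = mex{1,1,0} = 2
From n = 11 onward G(n+5) = G(n); since this holds over max(S) = 9 consecutive positions the period is 5 (pre-period 11).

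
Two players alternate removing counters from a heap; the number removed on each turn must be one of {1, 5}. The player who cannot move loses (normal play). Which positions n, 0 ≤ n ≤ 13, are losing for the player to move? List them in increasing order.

G(0) = 0
G(1) = mex{0} = 1
G(2) = mex{1} = 0
G(3) = mex{0} = 1
G(4) = mex{1} = 0
G(5) = mex{0,0} = 1
G(6) = mex{1,1} = 0
G(7) = mex{0,0} = 1
G(8) = mex{1,1} = 0
G(9) = mex{0,0} = 1
G(10) = mex{1,1} = 0
G(11) = mex{0,0} = 1
G(12) = mex{1,1} = 0
G(13) = mex{0,0} = 1
P-positions are exactly the n with G(n) = 0.

0, 2, 4, 6, 8, 10, 12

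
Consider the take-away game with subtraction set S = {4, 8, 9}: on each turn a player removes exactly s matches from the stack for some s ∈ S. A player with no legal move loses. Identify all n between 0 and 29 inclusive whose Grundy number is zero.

n :  0  1  2  3  4  5  6  7  8  9 10 11 12 13 14 15 16 17 18 19 20 21 22 23 24 25 26 27 28 29
G :  0  0  0  0  1  1  1  1  2  2  2  2  3  0  0  0  0  1  1  1  1  2  2  2  2  3  0  0  0  0
P-positions are exactly the n with G(n) = 0.

0, 1, 2, 3, 13, 14, 15, 16, 26, 27, 28, 29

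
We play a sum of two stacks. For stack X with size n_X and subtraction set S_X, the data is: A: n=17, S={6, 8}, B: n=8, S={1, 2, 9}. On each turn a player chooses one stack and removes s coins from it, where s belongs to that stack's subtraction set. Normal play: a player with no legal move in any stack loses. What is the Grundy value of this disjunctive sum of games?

Stack A, S = {6, 8}:
G(0) = 0
G(1) = mex{} = 0
G(2) = mex{} = 0
G(3) = mex{} = 0
G(4) = mex{} = 0
G(5) = mex{} = 0
G(6) = mex{0} = 1
G(7) = mex{0} = 1
G(8) = mex{0,0} = 1
G(9) = mex{0,0} = 1
G(10) = mex{0,0} = 1
G(11) = mex{0,0} = 1
G(12) = mex{1,0} = 2
G(13) = mex{1,0} = 2
G(14) = mex{1,1} = 0
G(15) = mex{1,1} = 0
G(16) = mex{1,1} = 0
G(17) = mex{1,1} = 0
G_A(17) = 0.
Stack B, S = {1, 2, 9}:
n : 0 1 2 3 4 5 6 7 8
G : 0 1 2 0 1 2 0 1 2
G_B(8) = 2.
Combined Grundy value = 0 ⊕ 2 = 2.

2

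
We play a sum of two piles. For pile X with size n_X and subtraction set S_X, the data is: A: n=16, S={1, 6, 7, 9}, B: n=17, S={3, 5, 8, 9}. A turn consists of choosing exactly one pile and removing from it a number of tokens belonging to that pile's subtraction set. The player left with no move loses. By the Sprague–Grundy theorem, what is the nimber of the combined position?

1

Pile A, S = {1, 6, 7, 9}:
G(0) = 0
G(1) = mex{0} = 1
G(2) = mex{1} = 0
G(3) = mex{0} = 1
G(4) = mex{1} = 0
G(5) = mex{0} = 1
G(6) = mex{1,0} = 2
G(7) = mex{2,1,0} = 3
G(8) = mex{3,0,1} = 2
G(9) = mex{2,1,0,0} = 3
G(10) = mex{3,0,1,1} = 2
G(11) = mex{2,1,0,0} = 3
G(12) = mex{3,2,1,1} = 0
G(13) = mex{0,3,2,0} = 1
G(14) = mex{1,2,3,1} = 0
G(15) = mex{0,3,2,2} = 1
G(16) = mex{1,2,3,3} = 0
G_A(16) = 0.
Pile B, S = {3, 5, 8, 9}:
n :  0  1  2  3  4  5  6  7  8  9 10 11 12 13 14 15 16 17
G :  0  0  0  1  1  1  2  2  2  3  3  3  0  0  0  1  1  1
G_B(17) = 1.
Combined Grundy value = 0 ⊕ 1 = 1.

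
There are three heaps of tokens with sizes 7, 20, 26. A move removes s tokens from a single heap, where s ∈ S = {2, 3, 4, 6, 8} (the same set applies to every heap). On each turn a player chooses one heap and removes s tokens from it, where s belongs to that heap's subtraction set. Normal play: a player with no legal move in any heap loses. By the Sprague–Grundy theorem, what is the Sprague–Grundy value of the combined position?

All heaps use S = {2, 3, 4, 6, 8}:
n :  0  1  2  3  4  5  6  7  8  9 10 11 12 13 14 15 16 17 18 19 20 21 22 23 24 25 26
G :  0  0  1  1  2  2  3  3  4  4  0  0  1  1  2  2  3  3  4  4  0  0  1  1  2  2  3
Heap A: G(7) = 3.
Heap B: G(20) = 0.
Heap C: G(26) = 3.
Combined Grundy value = 3 ⊕ 0 ⊕ 3 = 0.

0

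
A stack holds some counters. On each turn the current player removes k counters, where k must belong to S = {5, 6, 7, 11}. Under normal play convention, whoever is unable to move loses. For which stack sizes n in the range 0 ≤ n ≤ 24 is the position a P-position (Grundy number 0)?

0, 1, 2, 3, 4, 16, 17, 18, 19, 20

G(0) = 0
G(1) = mex{} = 0
G(2) = mex{} = 0
G(3) = mex{} = 0
G(4) = mex{} = 0
G(5) = mex{0} = 1
G(6) = mex{0,0} = 1
G(7) = mex{0,0,0} = 1
G(8) = mex{0,0,0} = 1
G(9) = mex{0,0,0} = 1
G(10) = mex{1,0,0} = 2
G(11) = mex{1,1,0,0} = 2
G(12) = mex{1,1,1,0} = 2
G(13) = mex{1,1,1,0} = 2
G(14) = mex{1,1,1,0} = 2
G(15) = mex{2,1,1,0} = 3
G(16) = mex{2,2,1,1} = 0
G(17) = mex{2,2,2,1} = 0
G(18) = mex{2,2,2,1} = 0
G(19) = mex{2,2,2,1} = 0
G(20) = mex{3,2,2,1} = 0
G(21) = mex{0,3,2,2} = 1
G(22) = mex{0,0,3,2} = 1
G(23) = mex{0,0,0,2} = 1
G(24) = mex{0,0,0,2} = 1
P-positions are exactly the n with G(n) = 0.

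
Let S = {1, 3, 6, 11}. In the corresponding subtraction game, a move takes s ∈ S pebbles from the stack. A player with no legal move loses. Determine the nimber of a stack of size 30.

0

G(0) = 0
G(1) = mex{0} = 1
G(2) = mex{1} = 0
G(3) = mex{0,0} = 1
G(4) = mex{1,1} = 0
G(5) = mex{0,0} = 1
G(6) = mex{1,1,0} = 2
G(7) = mex{2,0,1} = 3
G(8) = mex{3,1,0} = 2
G(9) = mex{2,2,1} = 0
G(10) = mex{0,3,0} = 1
G(11) = mex{1,2,1,0} = 3
G(12) = mex{3,0,2,1} = 4
G(13) = mex{4,1,3,0} = 2
G(14) = mex{2,3,2,1} = 0
G(15) = mex{0,4,0,0} = 1
G(16) = mex{1,2,1,1} = 0
G(17) = mex{0,0,3,2} = 1
G(18) = mex{1,1,4,3} = 0
G(19) = mex{0,0,2,2} = 1
G(20) = mex{1,1,0,0} = 2
G(21) = mex{2,0,1,1} = 3
G(22) = mex{3,1,0,3} = 2
G(23) = mex{2,2,1,4} = 0
G(24) = mex{0,3,0,2} = 1
G(25) = mex{1,2,1,0} = 3
G(26) = mex{3,0,2,1} = 4
G(27) = mex{4,1,3,0} = 2
G(28) = mex{2,3,2,1} = 0
G(29) = mex{0,4,0,0} = 1
G(30) = mex{1,2,1,1} = 0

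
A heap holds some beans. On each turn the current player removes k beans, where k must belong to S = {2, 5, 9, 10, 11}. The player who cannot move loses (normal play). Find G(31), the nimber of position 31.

2

G(0) = 0
G(1) = mex{} = 0
G(2) = mex{0} = 1
G(3) = mex{0} = 1
G(4) = mex{1} = 0
G(5) = mex{1,0} = 2
G(6) = mex{0,0} = 1
G(7) = mex{2,1} = 0
G(8) = mex{1,1} = 0
G(9) = mex{0,0,0} = 1
G(10) = mex{0,2,0,0} = 1
G(11) = mex{1,1,1,0,0} = 2
G(12) = mex{1,0,1,1,0} = 2
G(13) = mex{2,0,0,1,1} = 3
G(14) = mex{2,1,2,0,1} = 3
G(15) = mex{3,1,1,2,0} = 4
G(16) = mex{3,2,0,1,2} = 4
G(17) = mex{4,2,0,0,1} = 3
G(18) = mex{4,3,1,0,0} = 2
G(19) = mex{3,3,1,1,0} = 2
G(20) = mex{2,4,2,1,1} = 0
G(21) = mex{2,4,2,2,1} = 0
G(22) = mex{0,3,3,2,2} = 1
G(23) = mex{0,2,3,3,2} = 1
G(24) = mex{1,2,4,3,3} = 0
G(25) = mex{1,0,4,4,3} = 2
G(26) = mex{0,0,3,4,4} = 1
G(27) = mex{2,1,2,3,4} = 0
G(28) = mex{1,1,2,2,3} = 0
G(29) = mex{0,0,0,2,2} = 1
G(30) = mex{0,2,0,0,2} = 1
G(31) = mex{1,1,1,0,0} = 2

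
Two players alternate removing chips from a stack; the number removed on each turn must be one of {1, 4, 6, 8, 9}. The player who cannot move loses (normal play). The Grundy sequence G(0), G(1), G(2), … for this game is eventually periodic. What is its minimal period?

17

G(0) = 0
G(1) = mex{0} = 1
G(2) = mex{1} = 0
G(3) = mex{0} = 1
G(4) = mex{1,0} = 2
G(5) = mex{2,1} = 0
G(6) = mex{0,0,0} = 1
G(7) = mex{1,1,1} = 0
G(8) = mex{0,2,0,0} = 1
G(9) = mex{1,0,1,1,0} = 2
G(10) = mex{2,1,2,0,1} = 3
G(11) = mex{3,0,0,1,0} = 2
G(12) = mex{2,1,1,2,1} = 0
G(13) = mex{0,2,0,0,2} = 1
G(14) = mex{1,3,1,1,0} = 2
G(15) = mex{2,2,2,0,1} = 3
G(16) = mex{3,0,3,1,0} = 2
G(17) = mex{2,1,2,2,1} = 0
G(18) = mex{0,2,0,3,2} = 1
G(19) = mex{1,3,1,2,3} = 0
G(20) = mex{0,2,2,0,2} = 1
G(21) = mex{1,0,3,1,0} = 2
G(22) = mex{2,1,2,2,1} = 0
G(23) = mex{0,0,0,3,2} = 1
G(24) = mex{1,1,1,2,3} = 0
G(25) = mex{0,2,0,0,2} = 1
G(26) = mex{1,0,1,1,0} = 2
G(27) = mex{2,1,2,0,1} = 3
G(28) = mex{3,0,0,1,0} = 2
G(29) = mex{2,1,1,2,1} = 0
G(30) = mex{0,2,0,0,2} = 1
G(31) = mex{1,3,1,1,0} = 2
G(32) = mex{2,2,2,0,1} = 3
G(33) = mex{3,0,3,1,0} = 2
G(34) = mex{2,1,2,2,1} = 0
G(35) = mex{0,2,0,3,2} = 1
G(n+17) = G(n) holds for n = 0,…,8 (a full window of length max(S) = 9), so the sequence is purely periodic with period 17.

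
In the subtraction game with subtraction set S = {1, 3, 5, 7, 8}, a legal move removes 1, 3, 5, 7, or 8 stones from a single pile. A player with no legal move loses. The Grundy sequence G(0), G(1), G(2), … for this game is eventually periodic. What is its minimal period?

15

n :  0  1  2  3  4  5  6  7  8  9 10 11 12 13 14 15 16 17 18 19 20 21 22 23 24 25 26 27 28 29 30 31
G :  0  1  0  1  0  1  0  1  2  3  2  3  2  3  2  0  1  0  1  0  1  0  1  2  3  2  3  2  3  2  0  1
G(n+15) = G(n) holds for n = 0,…,7 (a full window of length max(S) = 8), so the sequence is purely periodic with period 15.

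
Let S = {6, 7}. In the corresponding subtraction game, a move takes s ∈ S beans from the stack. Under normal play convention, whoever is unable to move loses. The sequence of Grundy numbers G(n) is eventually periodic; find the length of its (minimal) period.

G(0) = 0
G(1) = mex{} = 0
G(2) = mex{} = 0
G(3) = mex{} = 0
G(4) = mex{} = 0
G(5) = mex{} = 0
G(6) = mex{0} = 1
G(7) = mex{0,0} = 1
G(8) = mex{0,0} = 1
G(9) = mex{0,0} = 1
G(10) = mex{0,0} = 1
G(11) = mex{0,0} = 1
G(12) = mex{1,0} = 2
G(13) = mex{1,1} = 0
G(14) = mex{1,1} = 0
G(15) = mex{1,1} = 0
G(16) = mex{1,1} = 0
G(17) = mex{1,1} = 0
G(18) = mex{2,1} = 0
G(19) = mex{0,2} = 1
G(20) = mex{0,0} = 1
G(21) = mex{0,0} = 1
G(22) = mex{0,0} = 1
G(23) = mex{0,0} = 1
G(24) = mex{0,0} = 1
G(25) = mex{1,0} = 2
G(26) = mex{1,1} = 0
G(27) = mex{1,1} = 0
G(n+13) = G(n) holds for n = 0,…,6 (a full window of length max(S) = 7), so the sequence is purely periodic with period 13.

13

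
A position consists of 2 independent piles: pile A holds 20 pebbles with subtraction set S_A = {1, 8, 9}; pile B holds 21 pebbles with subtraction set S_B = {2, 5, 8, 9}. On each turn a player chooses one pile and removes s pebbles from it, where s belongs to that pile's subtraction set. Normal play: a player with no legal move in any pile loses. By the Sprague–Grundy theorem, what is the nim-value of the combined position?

0

Pile A, S = {1, 8, 9}:
G(0) = 0
G(1) = mex{0} = 1
G(2) = mex{1} = 0
G(3) = mex{0} = 1
G(4) = mex{1} = 0
G(5) = mex{0} = 1
G(6) = mex{1} = 0
G(7) = mex{0} = 1
G(8) = mex{1,0} = 2
G(9) = mex{2,1,0} = 3
G(10) = mex{3,0,1} = 2
G(11) = mex{2,1,0} = 3
G(12) = mex{3,0,1} = 2
G(13) = mex{2,1,0} = 3
G(14) = mex{3,0,1} = 2
G(15) = mex{2,1,0} = 3
G(16) = mex{3,2,1} = 0
G(17) = mex{0,3,2} = 1
G(18) = mex{1,2,3} = 0
G(19) = mex{0,3,2} = 1
G(20) = mex{1,2,3} = 0
G_A(20) = 0.
Pile B, S = {2, 5, 8, 9}:
G(0) = 0
G(1) = mex{} = 0
G(2) = mex{0} = 1
G(3) = mex{0} = 1
G(4) = mex{1} = 0
G(5) = mex{1,0} = 2
G(6) = mex{0,0} = 1
G(7) = mex{2,1} = 0
G(8) = mex{1,1,0} = 2
G(9) = mex{0,0,0,0} = 1
G(10) = mex{2,2,1,0} = 3
G(11) = mex{1,1,1,1} = 0
G(12) = mex{3,0,0,1} = 2
G(13) = mex{0,2,2,0} = 1
G(14) = mex{2,1,1,2} = 0
G(15) = mex{1,3,0,1} = 2
G(16) = mex{0,0,2,0} = 1
G(17) = mex{2,2,1,2} = 0
G(18) = mex{1,1,3,1} = 0
G(19) = mex{0,0,0,3} = 1
G(20) = mex{0,2,2,0} = 1
G(21) = mex{1,1,1,2} = 0
G_B(21) = 0.
Combined Grundy value = 0 ⊕ 0 = 0.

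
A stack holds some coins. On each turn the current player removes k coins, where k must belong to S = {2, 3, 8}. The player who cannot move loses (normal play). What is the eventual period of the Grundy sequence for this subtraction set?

n :  0  1  2  3  4  5  6  7  8  9 10 11 12 13 14
G :  0  0  1  1  2  0  0  1  1  2  0  0  1  1  2
G(n+5) = G(n) holds for n = 0,…,7 (a full window of length max(S) = 8), so the sequence is purely periodic with period 5.

5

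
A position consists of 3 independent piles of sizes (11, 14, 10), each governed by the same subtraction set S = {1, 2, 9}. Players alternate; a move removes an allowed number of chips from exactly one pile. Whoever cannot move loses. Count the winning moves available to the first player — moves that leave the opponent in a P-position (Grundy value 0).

All piles use S = {1, 2, 9}:
G(0) = 0
G(1) = mex{0} = 1
G(2) = mex{1,0} = 2
G(3) = mex{2,1} = 0
G(4) = mex{0,2} = 1
G(5) = mex{1,0} = 2
G(6) = mex{2,1} = 0
G(7) = mex{0,2} = 1
G(8) = mex{1,0} = 2
G(9) = mex{2,1,0} = 3
G(10) = mex{3,2,1} = 0
G(11) = mex{0,3,2} = 1
G(12) = mex{1,0,0} = 2
G(13) = mex{2,1,1} = 0
G(14) = mex{0,2,2} = 1
Pile A: G(11) = 1.
Pile B: G(14) = 1.
Pile C: G(10) = 0.
Combined Grundy value = 1 ⊕ 1 ⊕ 0 = 0.
A winning move leaves total XOR = 0, i.e. changes one component's Grundy value g to g ⊕ X where X is the current total.
Pile A: target g' = 1⊕0 = 1, but every legal move changes the Grundy value (mex property), so 0 moves.
Pile B: target g' = 1⊕0 = 1, but every legal move changes the Grundy value (mex property), so 0 moves.
Pile C: target g' = 0⊕0 = 0, but every legal move changes the Grundy value (mex property), so 0 moves.

0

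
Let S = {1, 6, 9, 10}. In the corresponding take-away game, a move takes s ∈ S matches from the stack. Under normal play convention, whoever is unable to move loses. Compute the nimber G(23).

n :  0  1  2  3  4  5  6  7  8  9 10 11 12 13 14 15 16 17 18 19 20 21 22 23
G :  0  1  0  1  0  1  2  0  1  2  3  2  3  2  3  0  1  3  0  1  0  1  0  1

1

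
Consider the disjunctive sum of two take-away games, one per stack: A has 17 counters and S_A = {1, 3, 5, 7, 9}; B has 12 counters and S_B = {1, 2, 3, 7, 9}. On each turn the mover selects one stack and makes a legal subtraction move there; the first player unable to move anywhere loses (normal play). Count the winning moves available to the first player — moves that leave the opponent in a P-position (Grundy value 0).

7

Stack A, S = {1, 3, 5, 7, 9}:
G(0) = 0
G(1) = mex{0} = 1
G(2) = mex{1} = 0
G(3) = mex{0,0} = 1
G(4) = mex{1,1} = 0
G(5) = mex{0,0,0} = 1
G(6) = mex{1,1,1} = 0
G(7) = mex{0,0,0,0} = 1
G(8) = mex{1,1,1,1} = 0
G(9) = mex{0,0,0,0,0} = 1
G(10) = mex{1,1,1,1,1} = 0
G(11) = mex{0,0,0,0,0} = 1
G(12) = mex{1,1,1,1,1} = 0
G(13) = mex{0,0,0,0,0} = 1
G(14) = mex{1,1,1,1,1} = 0
G(15) = mex{0,0,0,0,0} = 1
G(16) = mex{1,1,1,1,1} = 0
G(17) = mex{0,0,0,0,0} = 1
G_A(17) = 1.
Stack B, S = {1, 2, 3, 7, 9}:
n :  0  1  2  3  4  5  6  7  8  9 10 11 12
G :  0  1  2  3  0  1  2  3  0  1  2  3  0
G_B(12) = 0.
Combined Grundy value = 1 ⊕ 0 = 1.
A winning move leaves total XOR = 0, i.e. changes one component's Grundy value g to g ⊕ X where X is the current total.
Stack A: need g' = 1⊕1 = 0. Options: 17−1→G=0, 17−3→G=0, 17−5→G=0, 17−7→G=0, 17−9→G=0. Hits: 5.
Stack B: need g' = 0⊕1 = 1. Options: 12−1→G=3, 12−2→G=2, 12−3→G=1, 12−7→G=1, 12−9→G=3. Hits: 2.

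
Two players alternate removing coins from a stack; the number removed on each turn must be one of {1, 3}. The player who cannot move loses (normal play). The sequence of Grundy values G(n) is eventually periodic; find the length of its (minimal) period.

n :  0  1  2  3  4  5  6  7  8  9 10 11 12 13 14
G :  0  1  0  1  0  1  0  1  0  1  0  1  0  1  0
G(n+2) = G(n) holds for n = 0,…,2 (a full window of length max(S) = 3), so the sequence is purely periodic with period 2.

2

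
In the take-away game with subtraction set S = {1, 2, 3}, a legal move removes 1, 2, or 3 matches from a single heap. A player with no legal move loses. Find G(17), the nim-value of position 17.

n :  0  1  2  3  4  5  6  7  8  9 10 11 12 13 14 15 16 17
G :  0  1  2  3  0  1  2  3  0  1  2  3  0  1  2  3  0  1

1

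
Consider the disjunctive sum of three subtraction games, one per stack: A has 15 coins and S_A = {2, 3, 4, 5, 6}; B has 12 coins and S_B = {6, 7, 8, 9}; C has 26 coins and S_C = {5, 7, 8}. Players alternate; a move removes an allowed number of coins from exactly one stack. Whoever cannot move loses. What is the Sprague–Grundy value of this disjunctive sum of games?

Stack A, S = {2, 3, 4, 5, 6}:
n :  0  1  2  3  4  5  6  7  8  9 10 11 12 13 14 15
G :  0  0  1  1  2  2  3  3  0  0  1  1  2  2  3  3
G_A(15) = 3.
Stack B, S = {6, 7, 8, 9}:
n :  0  1  2  3  4  5  6  7  8  9 10 11 12
G :  0  0  0  0  0  0  1  1  1  1  1  1  2
G_B(12) = 2.
Stack C, S = {5, 7, 8}:
n :  0  1  2  3  4  5  6  7  8  9 10 11 12 13 14 15 16 17 18 19 20 21 22 23 24 25 26
G :  0  0  0  0  0  1  1  1  1  1  2  2  2  0  0  0  0  0  1  1  1  1  1  2  2  2  0
G_C(26) = 0.
Combined Grundy value = 3 ⊕ 2 ⊕ 0 = 1.

1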